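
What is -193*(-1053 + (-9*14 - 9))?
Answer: 229284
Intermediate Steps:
-193*(-1053 + (-9*14 - 9)) = -193*(-1053 + (-126 - 9)) = -193*(-1053 - 135) = -193*(-1188) = 229284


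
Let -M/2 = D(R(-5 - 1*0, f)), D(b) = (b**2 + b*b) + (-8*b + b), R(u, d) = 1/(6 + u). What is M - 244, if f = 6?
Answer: -234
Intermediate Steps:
D(b) = -7*b + 2*b**2 (D(b) = (b**2 + b**2) - 7*b = 2*b**2 - 7*b = -7*b + 2*b**2)
M = 10 (M = -2*(-7 + 2/(6 + (-5 - 1*0)))/(6 + (-5 - 1*0)) = -2*(-7 + 2/(6 + (-5 + 0)))/(6 + (-5 + 0)) = -2*(-7 + 2/(6 - 5))/(6 - 5) = -2*(-7 + 2/1)/1 = -2*(-7 + 2*1) = -2*(-7 + 2) = -2*(-5) = 10)
M - 244 = 10 - 244 = -234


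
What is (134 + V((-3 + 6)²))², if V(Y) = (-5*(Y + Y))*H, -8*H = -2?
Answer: 49729/4 ≈ 12432.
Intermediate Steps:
H = ¼ (H = -⅛*(-2) = ¼ ≈ 0.25000)
V(Y) = -5*Y/2 (V(Y) = -5*(Y + Y)*(¼) = -10*Y*(¼) = -5*Y/2)
(134 + V((-3 + 6)²))² = (134 - 5*(-3 + 6)²/2)² = (134 - 5/2*3²)² = (134 - 5/2*9)² = (134 - 45/2)² = (223/2)² = 49729/4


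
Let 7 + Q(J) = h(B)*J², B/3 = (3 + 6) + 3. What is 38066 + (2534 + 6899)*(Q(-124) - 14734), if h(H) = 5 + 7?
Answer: 1601487909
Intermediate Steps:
B = 36 (B = 3*((3 + 6) + 3) = 3*(9 + 3) = 3*12 = 36)
h(H) = 12
Q(J) = -7 + 12*J²
38066 + (2534 + 6899)*(Q(-124) - 14734) = 38066 + (2534 + 6899)*((-7 + 12*(-124)²) - 14734) = 38066 + 9433*((-7 + 12*15376) - 14734) = 38066 + 9433*((-7 + 184512) - 14734) = 38066 + 9433*(184505 - 14734) = 38066 + 9433*169771 = 38066 + 1601449843 = 1601487909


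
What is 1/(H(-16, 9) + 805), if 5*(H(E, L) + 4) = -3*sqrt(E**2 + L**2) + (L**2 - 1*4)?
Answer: 20410/16659691 + 15*sqrt(337)/16659691 ≈ 0.0012416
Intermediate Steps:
H(E, L) = -24/5 - 3*sqrt(E**2 + L**2)/5 + L**2/5 (H(E, L) = -4 + (-3*sqrt(E**2 + L**2) + (L**2 - 1*4))/5 = -4 + (-3*sqrt(E**2 + L**2) + (L**2 - 4))/5 = -4 + (-3*sqrt(E**2 + L**2) + (-4 + L**2))/5 = -4 + (-4 + L**2 - 3*sqrt(E**2 + L**2))/5 = -4 + (-4/5 - 3*sqrt(E**2 + L**2)/5 + L**2/5) = -24/5 - 3*sqrt(E**2 + L**2)/5 + L**2/5)
1/(H(-16, 9) + 805) = 1/((-24/5 - 3*sqrt((-16)**2 + 9**2)/5 + (1/5)*9**2) + 805) = 1/((-24/5 - 3*sqrt(256 + 81)/5 + (1/5)*81) + 805) = 1/((-24/5 - 3*sqrt(337)/5 + 81/5) + 805) = 1/((57/5 - 3*sqrt(337)/5) + 805) = 1/(4082/5 - 3*sqrt(337)/5)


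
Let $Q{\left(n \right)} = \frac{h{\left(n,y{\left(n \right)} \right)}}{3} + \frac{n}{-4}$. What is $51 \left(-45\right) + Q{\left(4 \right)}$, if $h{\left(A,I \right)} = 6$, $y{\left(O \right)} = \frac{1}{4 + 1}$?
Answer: $-2294$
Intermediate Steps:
$y{\left(O \right)} = \frac{1}{5}$
$Q{\left(n \right)} = 2 - \frac{n}{4}$ ($Q{\left(n \right)} = \frac{6}{3} + \frac{n}{-4} = 6 \cdot \frac{1}{3} + n \left(- \frac{1}{4}\right) = 2 - \frac{n}{4}$)
$51 \left(-45\right) + Q{\left(4 \right)} = 51 \left(-45\right) + \left(2 - 1\right) = -2295 + \left(2 - 1\right) = -2295 + 1 = -2294$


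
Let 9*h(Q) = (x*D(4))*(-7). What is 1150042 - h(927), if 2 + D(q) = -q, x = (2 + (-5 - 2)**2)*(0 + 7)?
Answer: 1148376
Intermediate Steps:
x = 357 (x = (2 + (-7)**2)*7 = (2 + 49)*7 = 51*7 = 357)
D(q) = -2 - q
h(Q) = 1666 (h(Q) = ((357*(-2 - 1*4))*(-7))/9 = ((357*(-2 - 4))*(-7))/9 = ((357*(-6))*(-7))/9 = (-2142*(-7))/9 = (1/9)*14994 = 1666)
1150042 - h(927) = 1150042 - 1*1666 = 1150042 - 1666 = 1148376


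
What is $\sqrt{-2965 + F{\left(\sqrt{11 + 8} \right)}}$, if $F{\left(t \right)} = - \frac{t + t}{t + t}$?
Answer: $i \sqrt{2966} \approx 54.461 i$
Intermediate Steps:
$F{\left(t \right)} = -1$ ($F{\left(t \right)} = - \frac{2 t}{2 t} = - 2 t \frac{1}{2 t} = \left(-1\right) 1 = -1$)
$\sqrt{-2965 + F{\left(\sqrt{11 + 8} \right)}} = \sqrt{-2965 - 1} = \sqrt{-2966} = i \sqrt{2966}$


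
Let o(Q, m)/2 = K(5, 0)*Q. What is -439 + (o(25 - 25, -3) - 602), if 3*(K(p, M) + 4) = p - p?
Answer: -1041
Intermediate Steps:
K(p, M) = -4 (K(p, M) = -4 + (p - p)/3 = -4 + (⅓)*0 = -4 + 0 = -4)
o(Q, m) = -8*Q (o(Q, m) = 2*(-4*Q) = -8*Q)
-439 + (o(25 - 25, -3) - 602) = -439 + (-8*(25 - 25) - 602) = -439 + (-8*0 - 602) = -439 + (0 - 602) = -439 - 602 = -1041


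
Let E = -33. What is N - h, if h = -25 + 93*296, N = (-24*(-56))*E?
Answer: -71855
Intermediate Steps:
N = -44352 (N = -24*(-56)*(-33) = 1344*(-33) = -44352)
h = 27503 (h = -25 + 27528 = 27503)
N - h = -44352 - 1*27503 = -44352 - 27503 = -71855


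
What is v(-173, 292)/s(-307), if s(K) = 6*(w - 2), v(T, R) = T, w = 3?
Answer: -173/6 ≈ -28.833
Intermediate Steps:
s(K) = 6 (s(K) = 6*(3 - 2) = 6*1 = 6)
v(-173, 292)/s(-307) = -173/6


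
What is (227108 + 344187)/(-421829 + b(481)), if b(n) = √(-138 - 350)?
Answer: -240988798555/177939705729 - 1142590*I*√122/177939705729 ≈ -1.3543 - 7.0925e-5*I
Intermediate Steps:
b(n) = 2*I*√122 (b(n) = √(-488) = 2*I*√122)
(227108 + 344187)/(-421829 + b(481)) = (227108 + 344187)/(-421829 + 2*I*√122) = 571295/(-421829 + 2*I*√122)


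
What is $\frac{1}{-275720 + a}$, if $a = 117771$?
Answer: $- \frac{1}{157949} \approx -6.3312 \cdot 10^{-6}$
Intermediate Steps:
$\frac{1}{-275720 + a} = \frac{1}{-275720 + 117771} = \frac{1}{-157949} = - \frac{1}{157949}$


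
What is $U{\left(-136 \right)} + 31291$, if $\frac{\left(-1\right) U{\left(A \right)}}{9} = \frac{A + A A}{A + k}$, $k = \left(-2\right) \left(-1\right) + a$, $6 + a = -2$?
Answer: $\frac{2304281}{71} \approx 32455.0$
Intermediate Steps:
$a = -8$ ($a = -6 - 2 = -8$)
$k = -6$ ($k = \left(-2\right) \left(-1\right) - 8 = 2 - 8 = -6$)
$U{\left(A \right)} = - \frac{9 \left(A + A^{2}\right)}{-6 + A}$ ($U{\left(A \right)} = - 9 \frac{A + A A}{A - 6} = - 9 \frac{A + A^{2}}{-6 + A} = - \frac{9 \left(A + A^{2}\right)}{-6 + A}$)
$U{\left(-136 \right)} + 31291 = \left(-9\right) \left(-136\right) \frac{1}{-6 - 136} \left(1 - 136\right) + 31291 = \left(-9\right) \left(-136\right) \frac{1}{-142} \left(-135\right) + 31291 = \left(-9\right) \left(-136\right) \left(- \frac{1}{142}\right) \left(-135\right) + 31291 = \frac{82620}{71} + 31291 = \frac{2304281}{71}$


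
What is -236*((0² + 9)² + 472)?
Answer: -130508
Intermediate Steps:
-236*((0² + 9)² + 472) = -236*((0 + 9)² + 472) = -236*(9² + 472) = -236*(81 + 472) = -236*553 = -130508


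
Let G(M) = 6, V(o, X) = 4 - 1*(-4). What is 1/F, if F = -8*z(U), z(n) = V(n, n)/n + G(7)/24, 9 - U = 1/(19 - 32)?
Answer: -59/534 ≈ -0.11049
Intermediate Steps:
V(o, X) = 8 (V(o, X) = 4 + 4 = 8)
U = 118/13 (U = 9 - 1/(19 - 32) = 9 - 1/(-13) = 9 - 1*(-1/13) = 9 + 1/13 = 118/13 ≈ 9.0769)
z(n) = 1/4 + 8/n (z(n) = 8/n + 6/24 = 8/n + 6*(1/24) = 8/n + 1/4 = 1/4 + 8/n)
F = -534/59 (F = -2*(32 + 118/13)/118/13 = -2*13*534/(118*13) = -8*267/236 = -534/59 ≈ -9.0508)
1/F = 1/(-534/59) = -59/534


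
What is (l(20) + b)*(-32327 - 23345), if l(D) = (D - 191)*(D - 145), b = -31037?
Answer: 537902864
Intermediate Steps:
l(D) = (-191 + D)*(-145 + D)
(l(20) + b)*(-32327 - 23345) = ((27695 + 20² - 336*20) - 31037)*(-32327 - 23345) = ((27695 + 400 - 6720) - 31037)*(-55672) = (21375 - 31037)*(-55672) = -9662*(-55672) = 537902864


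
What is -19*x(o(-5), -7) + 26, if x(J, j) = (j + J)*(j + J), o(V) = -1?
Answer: -1190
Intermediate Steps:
x(J, j) = (J + j)² (x(J, j) = (J + j)*(J + j) = (J + j)²)
-19*x(o(-5), -7) + 26 = -19*(-1 - 7)² + 26 = -19*(-8)² + 26 = -19*64 + 26 = -1216 + 26 = -1190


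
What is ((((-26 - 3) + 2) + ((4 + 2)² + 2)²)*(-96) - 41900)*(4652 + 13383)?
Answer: -3209003620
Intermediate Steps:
((((-26 - 3) + 2) + ((4 + 2)² + 2)²)*(-96) - 41900)*(4652 + 13383) = (((-29 + 2) + (6² + 2)²)*(-96) - 41900)*18035 = ((-27 + (36 + 2)²)*(-96) - 41900)*18035 = ((-27 + 38²)*(-96) - 41900)*18035 = ((-27 + 1444)*(-96) - 41900)*18035 = (1417*(-96) - 41900)*18035 = (-136032 - 41900)*18035 = -177932*18035 = -3209003620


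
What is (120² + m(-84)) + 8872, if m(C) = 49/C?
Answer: 279257/12 ≈ 23271.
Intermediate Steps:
(120² + m(-84)) + 8872 = (120² + 49/(-84)) + 8872 = (14400 + 49*(-1/84)) + 8872 = (14400 - 7/12) + 8872 = 172793/12 + 8872 = 279257/12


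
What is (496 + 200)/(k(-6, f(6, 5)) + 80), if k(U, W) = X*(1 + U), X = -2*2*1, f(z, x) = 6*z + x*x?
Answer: 174/25 ≈ 6.9600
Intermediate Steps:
f(z, x) = x² + 6*z (f(z, x) = 6*z + x² = x² + 6*z)
X = -4 (X = -4*1 = -4)
k(U, W) = -4 - 4*U (k(U, W) = -4*(1 + U) = -4 - 4*U)
(496 + 200)/(k(-6, f(6, 5)) + 80) = (496 + 200)/((-4 - 4*(-6)) + 80) = 696/((-4 + 24) + 80) = 696/(20 + 80) = 696/100 = 696*(1/100) = 174/25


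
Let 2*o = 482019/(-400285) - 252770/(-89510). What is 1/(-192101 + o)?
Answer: -3582951035/688285575048597 ≈ -5.2056e-6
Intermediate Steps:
o = 2901725938/3582951035 (o = (482019/(-400285) - 252770/(-89510))/2 = (482019*(-1/400285) - 252770*(-1/89510))/2 = (-482019/400285 + 25277/8951)/2 = (1/2)*(5803451876/3582951035) = 2901725938/3582951035 ≈ 0.80987)
1/(-192101 + o) = 1/(-192101 + 2901725938/3582951035) = 1/(-688285575048597/3582951035) = -3582951035/688285575048597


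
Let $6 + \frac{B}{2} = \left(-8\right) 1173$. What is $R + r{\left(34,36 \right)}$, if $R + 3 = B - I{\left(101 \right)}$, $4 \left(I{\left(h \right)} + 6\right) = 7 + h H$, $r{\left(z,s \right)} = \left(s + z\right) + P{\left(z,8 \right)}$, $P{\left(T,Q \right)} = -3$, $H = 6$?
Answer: $- \frac{75453}{4} \approx -18863.0$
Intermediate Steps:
$B = -18780$ ($B = -12 + 2 \left(\left(-8\right) 1173\right) = -12 + 2 \left(-9384\right) = -12 - 18768 = -18780$)
$r{\left(z,s \right)} = -3 + s + z$ ($r{\left(z,s \right)} = \left(s + z\right) - 3 = -3 + s + z$)
$I{\left(h \right)} = - \frac{17}{4} + \frac{3 h}{2}$ ($I{\left(h \right)} = -6 + \frac{7 + h 6}{4} = -6 + \frac{7 + 6 h}{4} = -6 + \left(\frac{7}{4} + \frac{3 h}{2}\right) = - \frac{17}{4} + \frac{3 h}{2}$)
$R = - \frac{75721}{4}$ ($R = -3 - \left(\frac{75103}{4} + \frac{303}{2}\right) = -3 - \frac{75709}{4} = - \frac{75721}{4} \approx -18930.0$)
$R + r{\left(34,36 \right)} = - \frac{75721}{4} + \left(-3 + 36 + 34\right) = - \frac{75721}{4} + 67 = - \frac{75453}{4}$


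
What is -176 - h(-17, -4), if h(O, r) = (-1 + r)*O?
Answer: -261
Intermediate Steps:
h(O, r) = O*(-1 + r)
-176 - h(-17, -4) = -176 - (-17)*(-1 - 4) = -176 - (-17)*(-5) = -176 - 1*85 = -176 - 85 = -261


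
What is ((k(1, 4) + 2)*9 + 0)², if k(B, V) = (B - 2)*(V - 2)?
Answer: 0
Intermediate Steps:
k(B, V) = (-2 + B)*(-2 + V)
((k(1, 4) + 2)*9 + 0)² = (((4 - 2*1 - 2*4 + 1*4) + 2)*9 + 0)² = (((4 - 2 - 8 + 4) + 2)*9 + 0)² = ((-2 + 2)*9 + 0)² = (0*9 + 0)² = (0 + 0)² = 0² = 0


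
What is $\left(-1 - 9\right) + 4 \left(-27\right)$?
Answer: $-118$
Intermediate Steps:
$\left(-1 - 9\right) + 4 \left(-27\right) = \left(-1 - 9\right) - 108 = -10 - 108 = -118$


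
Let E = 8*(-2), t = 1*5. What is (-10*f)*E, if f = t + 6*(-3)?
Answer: -2080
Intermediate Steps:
t = 5
f = -13 (f = 5 + 6*(-3) = 5 - 18 = -13)
E = -16
(-10*f)*E = -10*(-13)*(-16) = 130*(-16) = -2080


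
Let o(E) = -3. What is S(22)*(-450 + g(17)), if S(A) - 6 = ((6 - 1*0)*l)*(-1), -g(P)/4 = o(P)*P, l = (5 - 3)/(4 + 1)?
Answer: -4428/5 ≈ -885.60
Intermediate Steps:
l = ⅖ (l = 2/5 = 2*(⅕) = ⅖ ≈ 0.40000)
g(P) = 12*P (g(P) = -(-12)*P = 12*P)
S(A) = 18/5 (S(A) = 6 + ((6 - 1*0)*(⅖))*(-1) = 6 + ((6 + 0)*(⅖))*(-1) = 6 + (6*(⅖))*(-1) = 6 + (12/5)*(-1) = 6 - 12/5 = 18/5)
S(22)*(-450 + g(17)) = 18*(-450 + 12*17)/5 = 18*(-450 + 204)/5 = (18/5)*(-246) = -4428/5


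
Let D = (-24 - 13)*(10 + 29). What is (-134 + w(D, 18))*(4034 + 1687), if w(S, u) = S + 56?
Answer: -8701641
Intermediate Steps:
D = -1443 (D = -37*39 = -1443)
w(S, u) = 56 + S
(-134 + w(D, 18))*(4034 + 1687) = (-134 + (56 - 1443))*(4034 + 1687) = (-134 - 1387)*5721 = -1521*5721 = -8701641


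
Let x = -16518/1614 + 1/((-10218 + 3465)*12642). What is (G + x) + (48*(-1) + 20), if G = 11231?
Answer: 257040899457535/22964913594 ≈ 11193.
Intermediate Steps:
x = -235027536047/22964913594 (x = -16518*1/1614 + (1/12642)/(-6753) = -2753/269 - 1/6753*1/12642 = -2753/269 - 1/85371426 = -235027536047/22964913594 ≈ -10.234)
(G + x) + (48*(-1) + 20) = (11231 - 235027536047/22964913594) + (48*(-1) + 20) = 257683917038167/22964913594 + (-48 + 20) = 257683917038167/22964913594 - 28 = 257040899457535/22964913594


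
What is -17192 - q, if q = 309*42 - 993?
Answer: -29177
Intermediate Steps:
q = 11985 (q = 12978 - 993 = 11985)
-17192 - q = -17192 - 1*11985 = -17192 - 11985 = -29177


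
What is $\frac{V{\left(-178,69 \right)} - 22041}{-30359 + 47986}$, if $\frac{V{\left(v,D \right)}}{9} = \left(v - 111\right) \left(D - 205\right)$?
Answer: $\frac{331695}{17627} \approx 18.817$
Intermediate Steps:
$V{\left(v,D \right)} = 9 \left(-205 + D\right) \left(-111 + v\right)$ ($V{\left(v,D \right)} = 9 \left(v - 111\right) \left(D - 205\right) = 9 \left(-111 + v\right) \left(-205 + D\right) = 9 \left(-205 + D\right) \left(-111 + v\right)$)
$\frac{V{\left(-178,69 \right)} - 22041}{-30359 + 47986} = \frac{\left(204795 - -328410 - 68931 + 9 \cdot 69 \left(-178\right)\right) - 22041}{-30359 + 47986} = \frac{\left(204795 + 328410 - 68931 - 110538\right) - 22041}{17627} = \left(353736 - 22041\right) \frac{1}{17627} = 331695 \cdot \frac{1}{17627} = \frac{331695}{17627}$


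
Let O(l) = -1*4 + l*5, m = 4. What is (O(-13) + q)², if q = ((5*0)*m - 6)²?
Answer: 1089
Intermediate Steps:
O(l) = -4 + 5*l
q = 36 (q = ((5*0)*4 - 6)² = (0*4 - 6)² = (0 - 6)² = (-6)² = 36)
(O(-13) + q)² = ((-4 + 5*(-13)) + 36)² = ((-4 - 65) + 36)² = (-69 + 36)² = (-33)² = 1089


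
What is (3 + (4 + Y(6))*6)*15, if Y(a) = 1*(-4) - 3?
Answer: -225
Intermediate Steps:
Y(a) = -7 (Y(a) = -4 - 3 = -7)
(3 + (4 + Y(6))*6)*15 = (3 + (4 - 7)*6)*15 = (3 - 3*6)*15 = (3 - 18)*15 = -15*15 = -225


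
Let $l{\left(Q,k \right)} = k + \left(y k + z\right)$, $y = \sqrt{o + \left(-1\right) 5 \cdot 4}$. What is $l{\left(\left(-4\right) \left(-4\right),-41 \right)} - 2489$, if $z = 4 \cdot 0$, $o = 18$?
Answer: $-2530 - 41 i \sqrt{2} \approx -2530.0 - 57.983 i$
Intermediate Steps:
$z = 0$
$y = i \sqrt{2}$ ($y = \sqrt{18 + \left(-1\right) 5 \cdot 4} = \sqrt{18 - 20} = \sqrt{-2} = i \sqrt{2} \approx 1.4142 i$)
$l{\left(Q,k \right)} = k + i k \sqrt{2}$ ($l{\left(Q,k \right)} = k + \left(i \sqrt{2} k + 0\right) = k + \left(i k \sqrt{2} + 0\right) = k + i k \sqrt{2}$)
$l{\left(\left(-4\right) \left(-4\right),-41 \right)} - 2489 = - 41 \left(1 + i \sqrt{2}\right) - 2489 = \left(-41 - 41 i \sqrt{2}\right) - 2489 = -2530 - 41 i \sqrt{2}$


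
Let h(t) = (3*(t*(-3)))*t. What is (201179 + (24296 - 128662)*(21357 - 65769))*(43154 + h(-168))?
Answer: -977409465933002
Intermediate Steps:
h(t) = -9*t**2 (h(t) = (3*(-3*t))*t = (-9*t)*t = -9*t**2)
(201179 + (24296 - 128662)*(21357 - 65769))*(43154 + h(-168)) = (201179 + (24296 - 128662)*(21357 - 65769))*(43154 - 9*(-168)**2) = (201179 - 104366*(-44412))*(43154 - 9*28224) = (201179 + 4635102792)*(43154 - 254016) = 4635303971*(-210862) = -977409465933002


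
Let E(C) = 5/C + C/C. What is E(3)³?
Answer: 512/27 ≈ 18.963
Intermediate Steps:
E(C) = 1 + 5/C (E(C) = 5/C + 1 = 1 + 5/C)
E(3)³ = ((5 + 3)/3)³ = ((⅓)*8)³ = (8/3)³ = 512/27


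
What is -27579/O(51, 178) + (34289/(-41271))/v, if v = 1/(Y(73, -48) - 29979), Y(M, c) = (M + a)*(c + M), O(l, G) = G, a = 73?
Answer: 159559311509/7346238 ≈ 21720.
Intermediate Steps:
Y(M, c) = (73 + M)*(M + c) (Y(M, c) = (M + 73)*(c + M) = (73 + M)*(M + c))
v = -1/26329 (v = 1/((73² + 73*73 + 73*(-48) + 73*(-48)) - 29979) = 1/((5329 + 5329 - 3504 - 3504) - 29979) = 1/(3650 - 29979) = 1/(-26329) = -1/26329 ≈ -3.7981e-5)
-27579/O(51, 178) + (34289/(-41271))/v = -27579/178 + (34289/(-41271))/(-1/26329) = -27579*1/178 + (34289*(-1/41271))*(-26329) = -27579/178 - 34289/41271*(-26329) = -27579/178 + 902795081/41271 = 159559311509/7346238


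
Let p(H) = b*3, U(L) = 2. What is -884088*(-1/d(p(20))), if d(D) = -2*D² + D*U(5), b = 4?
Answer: -36837/11 ≈ -3348.8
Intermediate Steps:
p(H) = 12 (p(H) = 4*3 = 12)
d(D) = -2*D² + 2*D (d(D) = -2*D² + D*2 = -2*D² + 2*D)
-884088*(-1/d(p(20))) = -884088*(-1/(24*(1 - 1*12))) = -884088*(-1/(24*(1 - 12))) = -884088/((-2*12*(-11))) = -884088/((-1*(-264))) = -884088/264 = -884088*1/264 = -36837/11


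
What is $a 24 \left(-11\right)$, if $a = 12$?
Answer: $-3168$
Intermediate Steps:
$a 24 \left(-11\right) = 12 \cdot 24 \left(-11\right) = 12 \left(-264\right) = -3168$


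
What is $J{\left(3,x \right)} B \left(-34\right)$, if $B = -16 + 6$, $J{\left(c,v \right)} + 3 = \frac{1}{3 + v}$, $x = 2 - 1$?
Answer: $-935$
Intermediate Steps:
$x = 1$ ($x = 2 - 1 = 1$)
$J{\left(c,v \right)} = -3 + \frac{1}{3 + v}$
$B = -10$
$J{\left(3,x \right)} B \left(-34\right) = \frac{-8 - 3}{3 + 1} \left(-10\right) \left(-34\right) = \frac{-8 - 3}{4} \left(-10\right) \left(-34\right) = \frac{1}{4} \left(-11\right) \left(-10\right) \left(-34\right) = \left(- \frac{11}{4}\right) \left(-10\right) \left(-34\right) = \frac{55}{2} \left(-34\right) = -935$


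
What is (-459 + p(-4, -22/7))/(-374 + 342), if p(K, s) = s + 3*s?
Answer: 3301/224 ≈ 14.737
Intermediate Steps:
p(K, s) = 4*s
(-459 + p(-4, -22/7))/(-374 + 342) = (-459 + 4*(-22/7))/(-374 + 342) = (-459 + 4*(-22*1/7))/(-32) = (-459 + 4*(-22/7))*(-1/32) = (-459 - 88/7)*(-1/32) = -3301/7*(-1/32) = 3301/224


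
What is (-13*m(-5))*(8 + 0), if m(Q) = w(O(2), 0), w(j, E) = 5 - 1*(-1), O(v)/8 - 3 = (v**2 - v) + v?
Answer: -624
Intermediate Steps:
O(v) = 24 + 8*v**2 (O(v) = 24 + 8*((v**2 - v) + v) = 24 + 8*v**2)
w(j, E) = 6 (w(j, E) = 5 + 1 = 6)
m(Q) = 6
(-13*m(-5))*(8 + 0) = (-13*6)*(8 + 0) = -78*8 = -624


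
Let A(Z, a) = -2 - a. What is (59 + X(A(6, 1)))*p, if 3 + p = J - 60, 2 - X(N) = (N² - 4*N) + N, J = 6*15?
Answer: 1161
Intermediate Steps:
J = 90
X(N) = 2 - N² + 3*N (X(N) = 2 - ((N² - 4*N) + N) = 2 - (N² - 3*N) = 2 + (-N² + 3*N) = 2 - N² + 3*N)
p = 27 (p = -3 + (90 - 60) = -3 + 30 = 27)
(59 + X(A(6, 1)))*p = (59 + (2 - (-2 - 1*1)² + 3*(-2 - 1*1)))*27 = (59 + (2 - (-2 - 1)² + 3*(-2 - 1)))*27 = (59 + (2 - 1*(-3)² + 3*(-3)))*27 = (59 + (2 - 1*9 - 9))*27 = (59 + (2 - 9 - 9))*27 = (59 - 16)*27 = 43*27 = 1161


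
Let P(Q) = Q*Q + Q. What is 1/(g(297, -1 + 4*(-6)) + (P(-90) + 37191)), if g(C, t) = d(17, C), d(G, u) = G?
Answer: 1/45218 ≈ 2.2115e-5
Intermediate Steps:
P(Q) = Q + Q² (P(Q) = Q² + Q = Q + Q²)
g(C, t) = 17
1/(g(297, -1 + 4*(-6)) + (P(-90) + 37191)) = 1/(17 + (-90*(1 - 90) + 37191)) = 1/(17 + (-90*(-89) + 37191)) = 1/(17 + (8010 + 37191)) = 1/(17 + 45201) = 1/45218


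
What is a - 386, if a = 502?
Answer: 116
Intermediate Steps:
a - 386 = 502 - 386 = 116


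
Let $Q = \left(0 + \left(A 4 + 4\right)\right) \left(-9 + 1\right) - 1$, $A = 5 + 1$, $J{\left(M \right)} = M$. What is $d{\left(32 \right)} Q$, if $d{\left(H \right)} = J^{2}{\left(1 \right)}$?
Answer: $-225$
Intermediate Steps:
$d{\left(H \right)} = 1$ ($d{\left(H \right)} = 1^{2} = 1$)
$A = 6$
$Q = -225$ ($Q = \left(0 + \left(6 \cdot 4 + 4\right)\right) \left(-9 + 1\right) - 1 = \left(0 + \left(24 + 4\right)\right) \left(-8\right) - 1 = \left(0 + 28\right) \left(-8\right) - 1 = 28 \left(-8\right) - 1 = -224 - 1 = -225$)
$d{\left(32 \right)} Q = 1 \left(-225\right) = -225$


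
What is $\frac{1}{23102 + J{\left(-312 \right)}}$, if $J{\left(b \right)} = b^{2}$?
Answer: $\frac{1}{120446} \approx 8.3025 \cdot 10^{-6}$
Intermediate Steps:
$\frac{1}{23102 + J{\left(-312 \right)}} = \frac{1}{23102 + \left(-312\right)^{2}} = \frac{1}{23102 + 97344} = \frac{1}{120446}$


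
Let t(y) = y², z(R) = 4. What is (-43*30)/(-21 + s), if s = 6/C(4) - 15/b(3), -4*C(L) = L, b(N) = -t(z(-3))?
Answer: 6880/139 ≈ 49.496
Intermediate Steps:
b(N) = -16 (b(N) = -1*4² = -1*16 = -16)
C(L) = -L/4
s = -81/16 (s = 6/((-¼*4)) - 15/(-16) = 6/(-1) - 15*(-1/16) = 6*(-1) + 15/16 = -6 + 15/16 = -81/16 ≈ -5.0625)
(-43*30)/(-21 + s) = (-43*30)/(-21 - 81/16) = -1290/(-417/16) = -1290*(-16/417) = 6880/139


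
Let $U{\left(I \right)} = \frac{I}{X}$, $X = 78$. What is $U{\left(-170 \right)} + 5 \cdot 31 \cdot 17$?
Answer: $\frac{102680}{39} \approx 2632.8$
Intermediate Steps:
$U{\left(I \right)} = \frac{I}{78}$
$U{\left(-170 \right)} + 5 \cdot 31 \cdot 17 = \frac{1}{78} \left(-170\right) + 5 \cdot 31 \cdot 17 = - \frac{85}{39} + 155 \cdot 17 = - \frac{85}{39} + 2635 = \frac{102680}{39}$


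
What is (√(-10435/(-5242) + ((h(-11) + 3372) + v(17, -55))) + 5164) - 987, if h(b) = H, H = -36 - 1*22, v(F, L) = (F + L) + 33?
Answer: 4177 + √90981268546/5242 ≈ 4234.5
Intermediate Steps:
v(F, L) = 33 + F + L
H = -58 (H = -36 - 22 = -58)
h(b) = -58
(√(-10435/(-5242) + ((h(-11) + 3372) + v(17, -55))) + 5164) - 987 = (√(-10435/(-5242) + ((-58 + 3372) + (33 + 17 - 55))) + 5164) - 987 = (√(-10435*(-1/5242) + (3314 - 5)) + 5164) - 987 = (√(10435/5242 + 3309) + 5164) - 987 = (√(17356213/5242) + 5164) - 987 = (√90981268546/5242 + 5164) - 987 = (5164 + √90981268546/5242) - 987 = 4177 + √90981268546/5242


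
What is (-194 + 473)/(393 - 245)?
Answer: 279/148 ≈ 1.8851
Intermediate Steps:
(-194 + 473)/(393 - 245) = 279/148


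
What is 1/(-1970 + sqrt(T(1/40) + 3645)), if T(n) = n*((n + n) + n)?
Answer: -3152000/6203607997 - 40*sqrt(5832003)/6203607997 ≈ -0.00052366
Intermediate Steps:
T(n) = 3*n**2 (T(n) = n*(2*n + n) = n*(3*n) = 3*n**2)
1/(-1970 + sqrt(T(1/40) + 3645)) = 1/(-1970 + sqrt(3*(1/40)**2 + 3645)) = 1/(-1970 + sqrt(3*(1/1600) + 3645)) = 1/(-1970 + sqrt(3/1600 + 3645)) = 1/(-1970 + sqrt(5832003/1600)) = 1/(-1970 + sqrt(5832003)/40)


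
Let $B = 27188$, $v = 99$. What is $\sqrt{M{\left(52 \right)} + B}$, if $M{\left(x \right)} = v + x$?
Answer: $\sqrt{27339} \approx 165.35$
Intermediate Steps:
$M{\left(x \right)} = 99 + x$
$\sqrt{M{\left(52 \right)} + B} = \sqrt{\left(99 + 52\right) + 27188} = \sqrt{151 + 27188} = \sqrt{27339}$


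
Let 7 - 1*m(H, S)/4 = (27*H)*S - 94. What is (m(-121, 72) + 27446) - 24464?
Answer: 944282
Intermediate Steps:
m(H, S) = 404 - 108*H*S (m(H, S) = 28 - 4*((27*H)*S - 94) = 28 - 4*(27*H*S - 94) = 28 - 4*(-94 + 27*H*S) = 28 + (376 - 108*H*S) = 404 - 108*H*S)
(m(-121, 72) + 27446) - 24464 = ((404 - 108*(-121)*72) + 27446) - 24464 = ((404 + 940896) + 27446) - 24464 = (941300 + 27446) - 24464 = 968746 - 24464 = 944282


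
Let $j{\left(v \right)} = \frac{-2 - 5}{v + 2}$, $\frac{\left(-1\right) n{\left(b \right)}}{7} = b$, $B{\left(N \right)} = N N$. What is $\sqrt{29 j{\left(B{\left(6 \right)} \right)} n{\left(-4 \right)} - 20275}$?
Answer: $\frac{i \sqrt{7373273}}{19} \approx 142.91 i$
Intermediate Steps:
$B{\left(N \right)} = N^{2}$
$n{\left(b \right)} = - 7 b$
$j{\left(v \right)} = - \frac{7}{2 + v}$
$\sqrt{29 j{\left(B{\left(6 \right)} \right)} n{\left(-4 \right)} - 20275} = \sqrt{29 \left(- \frac{7}{2 + 6^{2}}\right) \left(\left(-7\right) \left(-4\right)\right) - 20275} = \sqrt{29 \left(- \frac{7}{2 + 36}\right) 28 - 20275} = \sqrt{29 \left(- \frac{7}{38}\right) 28 - 20275} = \sqrt{\left(- \frac{203}{38}\right) 28 - 20275} = \sqrt{- \frac{2842}{19} - 20275} = \sqrt{- \frac{388067}{19}} = \frac{i \sqrt{7373273}}{19}$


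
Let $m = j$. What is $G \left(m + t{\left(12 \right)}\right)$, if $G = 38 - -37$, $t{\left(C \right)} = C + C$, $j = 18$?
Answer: $3150$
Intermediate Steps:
$m = 18$
$t{\left(C \right)} = 2 C$
$G = 75$ ($G = 38 + 37 = 75$)
$G \left(m + t{\left(12 \right)}\right) = 75 \left(18 + 2 \cdot 12\right) = 75 \left(18 + 24\right) = 75 \cdot 42 = 3150$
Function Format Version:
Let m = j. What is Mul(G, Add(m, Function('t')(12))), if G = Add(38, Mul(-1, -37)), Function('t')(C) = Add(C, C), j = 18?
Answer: 3150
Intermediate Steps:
m = 18
Function('t')(C) = Mul(2, C)
G = 75 (G = Add(38, 37) = 75)
Mul(G, Add(m, Function('t')(12))) = Mul(75, Add(18, Mul(2, 12))) = Mul(75, Add(18, 24)) = Mul(75, 42) = 3150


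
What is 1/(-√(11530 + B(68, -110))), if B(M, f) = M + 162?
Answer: -√15/420 ≈ -0.0092214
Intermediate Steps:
B(M, f) = 162 + M
1/(-√(11530 + B(68, -110))) = 1/(-√(11530 + (162 + 68))) = 1/(-√(11530 + 230)) = 1/(-√11760) = 1/(-28*√15) = -√15/420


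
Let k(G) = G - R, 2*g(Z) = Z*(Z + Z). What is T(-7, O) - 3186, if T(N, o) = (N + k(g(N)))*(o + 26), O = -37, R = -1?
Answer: -3659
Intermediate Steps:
g(Z) = Z**2 (g(Z) = (Z*(Z + Z))/2 = (Z*(2*Z))/2 = (2*Z**2)/2 = Z**2)
k(G) = 1 + G (k(G) = G - 1*(-1) = G + 1 = 1 + G)
T(N, o) = (26 + o)*(1 + N + N**2) (T(N, o) = (N + (1 + N**2))*(o + 26) = (1 + N + N**2)*(26 + o) = (26 + o)*(1 + N + N**2))
T(-7, O) - 3186 = (26 + 26*(-7) + 26*(-7)**2 - 7*(-37) - 37*(1 + (-7)**2)) - 3186 = (26 - 182 + 26*49 + 259 - 37*(1 + 49)) - 3186 = (26 - 182 + 1274 + 259 - 37*50) - 3186 = (26 - 182 + 1274 + 259 - 1850) - 3186 = -473 - 3186 = -3659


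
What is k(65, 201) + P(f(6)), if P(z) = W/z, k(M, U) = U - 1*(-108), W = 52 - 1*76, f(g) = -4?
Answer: 315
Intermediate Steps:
W = -24 (W = 52 - 76 = -24)
k(M, U) = 108 + U (k(M, U) = U + 108 = 108 + U)
P(z) = -24/z
k(65, 201) + P(f(6)) = (108 + 201) - 24/(-4) = 309 - 24*(-¼) = 309 + 6 = 315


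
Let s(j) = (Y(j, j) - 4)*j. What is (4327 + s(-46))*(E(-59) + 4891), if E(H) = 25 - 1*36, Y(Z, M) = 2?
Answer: 21564720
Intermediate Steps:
E(H) = -11 (E(H) = 25 - 36 = -11)
s(j) = -2*j (s(j) = (2 - 4)*j = -2*j)
(4327 + s(-46))*(E(-59) + 4891) = (4327 - 2*(-46))*(-11 + 4891) = (4327 + 92)*4880 = 4419*4880 = 21564720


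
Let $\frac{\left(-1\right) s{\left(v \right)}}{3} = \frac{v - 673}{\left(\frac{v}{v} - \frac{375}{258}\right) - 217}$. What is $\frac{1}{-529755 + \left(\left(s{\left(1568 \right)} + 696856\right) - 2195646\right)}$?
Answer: $- \frac{18701}{37935589135} \approx -4.9297 \cdot 10^{-7}$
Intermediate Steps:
$s{\left(v \right)} = - \frac{173634}{18701} + \frac{258 v}{18701}$ ($s{\left(v \right)} = - 3 \frac{v - 673}{\left(\frac{v}{v} - \frac{375}{258}\right) - 217} = - 3 \frac{-673 + v}{\left(1 - \frac{125}{86}\right) - 217} = - 3 \frac{-673 + v}{- \frac{39}{86} - 217} = - 3 \frac{-673 + v}{- \frac{18701}{86}} = - 3 \left(-673 + v\right) \left(- \frac{86}{18701}\right) = - 3 \left(\frac{57878}{18701} - \frac{86 v}{18701}\right) = - \frac{173634}{18701} + \frac{258 v}{18701}$)
$\frac{1}{-529755 + \left(\left(s{\left(1568 \right)} + 696856\right) - 2195646\right)} = \frac{1}{-529755 + \left(\left(\left(- \frac{173634}{18701} + \frac{258}{18701} \cdot 1568\right) + 696856\right) - 2195646\right)} = \frac{1}{-529755 + \left(\left(\left(- \frac{173634}{18701} + \frac{404544}{18701}\right) + 696856\right) - 2195646\right)} = \frac{1}{-529755 + \left(\left(\frac{230910}{18701} + 696856\right) - 2195646\right)} = \frac{1}{-529755 + \left(\frac{13032134966}{18701} - 2195646\right)} = \frac{1}{-529755 - \frac{28028640880}{18701}} = \frac{1}{- \frac{37935589135}{18701}} = - \frac{18701}{37935589135}$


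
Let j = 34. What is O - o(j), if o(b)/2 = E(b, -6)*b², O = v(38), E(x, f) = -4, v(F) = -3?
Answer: 9245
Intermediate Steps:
O = -3
o(b) = -8*b² (o(b) = 2*(-4*b²) = -8*b²)
O - o(j) = -3 - (-8)*34² = -3 - (-8)*1156 = -3 - 1*(-9248) = -3 + 9248 = 9245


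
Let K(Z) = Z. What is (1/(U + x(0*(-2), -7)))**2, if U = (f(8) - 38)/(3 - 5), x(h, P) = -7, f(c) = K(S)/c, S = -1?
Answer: 256/37249 ≈ 0.0068727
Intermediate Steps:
f(c) = -1/c
U = 305/16 (U = (-1/8 - 38)/(3 - 5) = (-1*1/8 - 38)/(-2) = (-1/8 - 38)*(-1/2) = -305/8*(-1/2) = 305/16 ≈ 19.063)
(1/(U + x(0*(-2), -7)))**2 = (1/(305/16 - 7))**2 = (1/(193/16))**2 = (16/193)**2 = 256/37249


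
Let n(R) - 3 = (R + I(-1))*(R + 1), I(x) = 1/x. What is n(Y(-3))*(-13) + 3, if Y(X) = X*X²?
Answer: -9500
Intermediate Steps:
Y(X) = X³
n(R) = 3 + (1 + R)*(-1 + R) (n(R) = 3 + (R + 1/(-1))*(R + 1) = 3 + (R - 1)*(1 + R) = 3 + (-1 + R)*(1 + R) = 3 + (1 + R)*(-1 + R))
n(Y(-3))*(-13) + 3 = (2 + ((-3)³)²)*(-13) + 3 = (2 + (-27)²)*(-13) + 3 = (2 + 729)*(-13) + 3 = 731*(-13) + 3 = -9503 + 3 = -9500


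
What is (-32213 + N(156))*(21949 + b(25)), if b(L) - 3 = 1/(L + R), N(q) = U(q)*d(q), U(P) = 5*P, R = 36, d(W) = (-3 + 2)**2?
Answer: -42091081609/61 ≈ -6.9002e+8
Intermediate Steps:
d(W) = 1 (d(W) = (-1)**2 = 1)
N(q) = 5*q (N(q) = (5*q)*1 = 5*q)
b(L) = 3 + 1/(36 + L) (b(L) = 3 + 1/(L + 36) = 3 + 1/(36 + L))
(-32213 + N(156))*(21949 + b(25)) = (-32213 + 5*156)*(21949 + (109 + 3*25)/(36 + 25)) = (-32213 + 780)*(21949 + (109 + 75)/61) = -31433*(21949 + (1/61)*184) = -31433*(21949 + 184/61) = -31433*1339073/61 = -42091081609/61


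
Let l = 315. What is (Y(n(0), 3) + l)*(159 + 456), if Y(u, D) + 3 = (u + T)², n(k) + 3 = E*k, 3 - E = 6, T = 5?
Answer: 194340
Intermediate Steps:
E = -3 (E = 3 - 1*6 = 3 - 6 = -3)
n(k) = -3 - 3*k
Y(u, D) = -3 + (5 + u)² (Y(u, D) = -3 + (u + 5)² = -3 + (5 + u)²)
(Y(n(0), 3) + l)*(159 + 456) = ((-3 + (5 + (-3 - 3*0))²) + 315)*(159 + 456) = ((-3 + (5 + (-3 + 0))²) + 315)*615 = ((-3 + (5 - 3)²) + 315)*615 = ((-3 + 2²) + 315)*615 = ((-3 + 4) + 315)*615 = (1 + 315)*615 = 316*615 = 194340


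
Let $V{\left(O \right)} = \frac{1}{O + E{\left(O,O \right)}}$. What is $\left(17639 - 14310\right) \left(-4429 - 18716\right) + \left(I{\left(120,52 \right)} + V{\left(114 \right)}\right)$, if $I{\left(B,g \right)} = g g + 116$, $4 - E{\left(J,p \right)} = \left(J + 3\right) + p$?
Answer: $- \frac{8706298006}{113} \approx -7.7047 \cdot 10^{7}$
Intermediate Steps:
$E{\left(J,p \right)} = 1 - J - p$ ($E{\left(J,p \right)} = 4 - \left(\left(J + 3\right) + p\right) = 4 - \left(\left(3 + J\right) + p\right) = 4 - \left(3 + J + p\right) = 1 - J - p$)
$I{\left(B,g \right)} = 116 + g^{2}$ ($I{\left(B,g \right)} = g^{2} + 116 = 116 + g^{2}$)
$V{\left(O \right)} = \frac{1}{1 - O}$ ($V{\left(O \right)} = \frac{1}{O - \left(-1 + 2 O\right)} = \frac{1}{1 - O}$)
$\left(17639 - 14310\right) \left(-4429 - 18716\right) + \left(I{\left(120,52 \right)} + V{\left(114 \right)}\right) = \left(17639 - 14310\right) \left(-4429 - 18716\right) + \left(\left(116 + 52^{2}\right) + \frac{1}{1 - 114}\right) = 3329 \left(-23145\right) + \left(\left(116 + 2704\right) + \frac{1}{1 - 114}\right) = -77049705 + \left(2820 + \frac{1}{-113}\right) = -77049705 + \left(2820 - \frac{1}{113}\right) = -77049705 + \frac{318659}{113} = - \frac{8706298006}{113}$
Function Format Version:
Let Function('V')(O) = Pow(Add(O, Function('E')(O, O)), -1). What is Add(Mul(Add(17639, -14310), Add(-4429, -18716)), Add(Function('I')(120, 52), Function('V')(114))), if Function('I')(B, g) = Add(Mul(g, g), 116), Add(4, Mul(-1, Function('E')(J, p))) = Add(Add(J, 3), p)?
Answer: Rational(-8706298006, 113) ≈ -7.7047e+7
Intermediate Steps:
Function('E')(J, p) = Add(1, Mul(-1, J), Mul(-1, p)) (Function('E')(J, p) = Add(4, Mul(-1, Add(Add(J, 3), p))) = Add(4, Mul(-1, Add(Add(3, J), p))) = Add(4, Mul(-1, Add(3, J, p))) = Add(4, Add(-3, Mul(-1, J), Mul(-1, p))) = Add(1, Mul(-1, J), Mul(-1, p)))
Function('I')(B, g) = Add(116, Pow(g, 2)) (Function('I')(B, g) = Add(Pow(g, 2), 116) = Add(116, Pow(g, 2)))
Function('V')(O) = Pow(Add(1, Mul(-1, O)), -1) (Function('V')(O) = Pow(Add(O, Add(1, Mul(-1, O), Mul(-1, O))), -1) = Pow(Add(O, Add(1, Mul(-2, O))), -1) = Pow(Add(1, Mul(-1, O)), -1))
Add(Mul(Add(17639, -14310), Add(-4429, -18716)), Add(Function('I')(120, 52), Function('V')(114))) = Add(Mul(Add(17639, -14310), Add(-4429, -18716)), Add(Add(116, Pow(52, 2)), Pow(Add(1, Mul(-1, 114)), -1))) = Add(Mul(3329, -23145), Add(Add(116, 2704), Pow(Add(1, -114), -1))) = Add(-77049705, Add(2820, Pow(-113, -1))) = Add(-77049705, Add(2820, Rational(-1, 113))) = Add(-77049705, Rational(318659, 113)) = Rational(-8706298006, 113)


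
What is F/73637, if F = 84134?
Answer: 84134/73637 ≈ 1.1426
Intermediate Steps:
F/73637 = 84134/73637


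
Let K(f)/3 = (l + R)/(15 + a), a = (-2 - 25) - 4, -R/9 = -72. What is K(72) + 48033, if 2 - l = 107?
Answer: 766899/16 ≈ 47931.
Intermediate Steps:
R = 648 (R = -9*(-72) = 648)
l = -105 (l = 2 - 1*107 = 2 - 107 = -105)
a = -31 (a = -27 - 4 = -31)
K(f) = -1629/16 (K(f) = 3*((-105 + 648)/(15 - 31)) = 3*(543/(-16)) = 3*(543*(-1/16)) = 3*(-543/16) = -1629/16)
K(72) + 48033 = -1629/16 + 48033 = 766899/16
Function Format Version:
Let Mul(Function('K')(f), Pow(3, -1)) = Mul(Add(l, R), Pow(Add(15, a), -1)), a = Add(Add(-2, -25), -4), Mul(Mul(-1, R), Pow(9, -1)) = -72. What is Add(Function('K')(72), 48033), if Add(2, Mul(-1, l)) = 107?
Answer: Rational(766899, 16) ≈ 47931.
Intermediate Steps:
R = 648 (R = Mul(-9, -72) = 648)
l = -105 (l = Add(2, Mul(-1, 107)) = Add(2, -107) = -105)
a = -31 (a = Add(-27, -4) = -31)
Function('K')(f) = Rational(-1629, 16) (Function('K')(f) = Mul(3, Mul(Add(-105, 648), Pow(Add(15, -31), -1))) = Mul(3, Mul(543, Pow(-16, -1))) = Mul(3, Mul(543, Rational(-1, 16))) = Mul(3, Rational(-543, 16)) = Rational(-1629, 16))
Add(Function('K')(72), 48033) = Add(Rational(-1629, 16), 48033) = Rational(766899, 16)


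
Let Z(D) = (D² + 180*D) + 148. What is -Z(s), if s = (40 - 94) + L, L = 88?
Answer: -7424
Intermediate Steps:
s = 34 (s = (40 - 94) + 88 = -54 + 88 = 34)
Z(D) = 148 + D² + 180*D
-Z(s) = -(148 + 34² + 180*34) = -(148 + 1156 + 6120) = -1*7424 = -7424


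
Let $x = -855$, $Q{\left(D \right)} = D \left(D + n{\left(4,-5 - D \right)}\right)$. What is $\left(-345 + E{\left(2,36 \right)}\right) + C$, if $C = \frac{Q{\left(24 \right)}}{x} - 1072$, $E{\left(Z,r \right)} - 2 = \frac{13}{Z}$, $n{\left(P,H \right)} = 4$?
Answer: $- \frac{803293}{570} \approx -1409.3$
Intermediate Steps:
$Q{\left(D \right)} = D \left(4 + D\right)$ ($Q{\left(D \right)} = D \left(D + 4\right) = D \left(4 + D\right)$)
$E{\left(Z,r \right)} = 2 + \frac{13}{Z}$
$C = - \frac{305744}{285}$ ($C = \frac{24 \left(4 + 24\right)}{-855} - 1072 = 24 \cdot 28 \left(- \frac{1}{855}\right) - 1072 = 672 \left(- \frac{1}{855}\right) - 1072 = - \frac{224}{285} - 1072 = - \frac{305744}{285} \approx -1072.8$)
$\left(-345 + E{\left(2,36 \right)}\right) + C = \left(-345 + \left(2 + \frac{13}{2}\right)\right) - \frac{305744}{285} = \left(-345 + \frac{17}{2}\right) - \frac{305744}{285} = - \frac{673}{2} - \frac{305744}{285} = - \frac{803293}{570}$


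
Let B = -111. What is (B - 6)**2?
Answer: 13689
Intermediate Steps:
(B - 6)**2 = (-111 - 6)**2 = (-117)**2 = 13689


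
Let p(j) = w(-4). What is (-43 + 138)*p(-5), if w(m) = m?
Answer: -380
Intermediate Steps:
p(j) = -4
(-43 + 138)*p(-5) = (-43 + 138)*(-4) = 95*(-4) = -380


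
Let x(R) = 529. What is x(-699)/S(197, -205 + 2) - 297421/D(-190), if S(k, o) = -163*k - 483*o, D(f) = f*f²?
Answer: 11619878449/226134371000 ≈ 0.051385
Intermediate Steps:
D(f) = f³
S(k, o) = -483*o - 163*k
x(-699)/S(197, -205 + 2) - 297421/D(-190) = 529/(-483*(-205 + 2) - 163*197) - 297421/((-190)³) = 529/(-483*(-203) - 32111) - 297421/(-6859000) = 529/(98049 - 32111) - 297421*(-1/6859000) = 529/65938 + 297421/6859000 = 11619878449/226134371000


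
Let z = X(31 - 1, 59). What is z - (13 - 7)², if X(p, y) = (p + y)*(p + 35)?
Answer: 5749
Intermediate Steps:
X(p, y) = (35 + p)*(p + y) (X(p, y) = (p + y)*(35 + p) = (35 + p)*(p + y))
z = 5785 (z = (31 - 1)² + 35*(31 - 1) + 35*59 + (31 - 1)*59 = 30² + 35*30 + 2065 + 30*59 = 900 + 1050 + 2065 + 1770 = 5785)
z - (13 - 7)² = 5785 - (13 - 7)² = 5785 - 1*6² = 5785 - 1*36 = 5785 - 36 = 5749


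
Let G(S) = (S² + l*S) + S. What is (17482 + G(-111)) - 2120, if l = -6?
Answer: 28238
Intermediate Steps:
G(S) = S² - 5*S (G(S) = (S² - 6*S) + S = S² - 5*S)
(17482 + G(-111)) - 2120 = (17482 - 111*(-5 - 111)) - 2120 = (17482 - 111*(-116)) - 2120 = (17482 + 12876) - 2120 = 30358 - 2120 = 28238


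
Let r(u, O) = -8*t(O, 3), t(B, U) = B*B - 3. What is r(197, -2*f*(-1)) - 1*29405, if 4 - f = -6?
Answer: -32581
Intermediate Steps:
f = 10 (f = 4 - 1*(-6) = 4 + 6 = 10)
t(B, U) = -3 + B² (t(B, U) = B² - 3 = -3 + B²)
r(u, O) = 24 - 8*O² (r(u, O) = -8*(-3 + O²) = 24 - 8*O²)
r(197, -2*f*(-1)) - 1*29405 = (24 - 8*(-2*10*(-1))²) - 1*29405 = (24 - 8*(-20*(-1))²) - 29405 = (24 - 8*20²) - 29405 = (24 - 8*400) - 29405 = (24 - 3200) - 29405 = -3176 - 29405 = -32581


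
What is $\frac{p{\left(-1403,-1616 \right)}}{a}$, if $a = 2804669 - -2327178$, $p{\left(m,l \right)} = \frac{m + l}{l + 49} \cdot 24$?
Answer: $\frac{72456}{8041604249} \approx 9.0101 \cdot 10^{-6}$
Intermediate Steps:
$p{\left(m,l \right)} = \frac{24 \left(l + m\right)}{49 + l}$ ($p{\left(m,l \right)} = \frac{l + m}{49 + l} 24 = \frac{24 \left(l + m\right)}{49 + l}$)
$a = 5131847$ ($a = 2804669 + 2327178 = 5131847$)
$\frac{p{\left(-1403,-1616 \right)}}{a} = \frac{24 \frac{1}{49 - 1616} \left(-1616 - 1403\right)}{5131847} = 24 \frac{1}{-1567} \left(-3019\right) \frac{1}{5131847} = 24 \left(- \frac{1}{1567}\right) \left(-3019\right) \frac{1}{5131847} = \frac{72456}{1567} \cdot \frac{1}{5131847} = \frac{72456}{8041604249}$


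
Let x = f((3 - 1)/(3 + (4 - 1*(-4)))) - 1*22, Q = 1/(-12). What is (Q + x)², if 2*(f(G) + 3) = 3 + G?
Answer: 9616201/17424 ≈ 551.89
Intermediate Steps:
Q = -1/12 ≈ -0.083333
f(G) = -3/2 + G/2 (f(G) = -3 + (3 + G)/2 = -3 + (3/2 + G/2) = -3/2 + G/2)
x = -515/22 (x = (-3/2 + ((3 - 1)/(3 + (4 - 1*(-4))))/2) - 1*22 = (-3/2 + (2/(3 + (4 + 4)))/2) - 22 = (-3/2 + (2/(3 + 8))/2) - 22 = (-3/2 + (2/11)/2) - 22 = (-3/2 + (2*(1/11))/2) - 22 = (-3/2 + (½)*(2/11)) - 22 = (-3/2 + 1/11) - 22 = -31/22 - 22 = -515/22 ≈ -23.409)
(Q + x)² = (-1/12 - 515/22)² = (-3101/132)² = 9616201/17424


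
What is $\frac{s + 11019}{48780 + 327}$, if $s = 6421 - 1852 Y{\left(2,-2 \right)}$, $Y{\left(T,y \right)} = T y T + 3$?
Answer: $\frac{8900}{16369} \approx 0.54371$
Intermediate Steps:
$Y{\left(T,y \right)} = 3 + y T^{2}$ ($Y{\left(T,y \right)} = y T^{2} + 3 = 3 + y T^{2}$)
$s = 15681$ ($s = 6421 - 1852 \left(3 - 2 \cdot 2^{2}\right) = 6421 - 1852 \left(3 - 8\right) = 6421 - -9260 = 6421 + 9260 = 15681$)
$\frac{s + 11019}{48780 + 327} = \frac{15681 + 11019}{48780 + 327} = \frac{26700}{49107} = 26700 \cdot \frac{1}{49107} = \frac{8900}{16369}$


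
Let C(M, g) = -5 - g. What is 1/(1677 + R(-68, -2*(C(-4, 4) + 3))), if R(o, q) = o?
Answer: 1/1609 ≈ 0.00062150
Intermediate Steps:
1/(1677 + R(-68, -2*(C(-4, 4) + 3))) = 1/(1677 - 68) = 1/1609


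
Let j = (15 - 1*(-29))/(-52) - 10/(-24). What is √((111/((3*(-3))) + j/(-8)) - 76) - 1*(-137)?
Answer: 137 + I*√8593494/312 ≈ 137.0 + 9.3957*I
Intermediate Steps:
j = -67/156 (j = (15 + 29)*(-1/52) - 10*(-1/24) = 44*(-1/52) + 5/12 = -11/13 + 5/12 = -67/156 ≈ -0.42949)
√((111/((3*(-3))) + j/(-8)) - 76) - 1*(-137) = √((111/((3*(-3))) - 67/156/(-8)) - 76) - 1*(-137) = √((111/(-9) - 67/156*(-⅛)) - 76) + 137 = √((111*(-⅑) + 67/1248) - 76) + 137 = √((-37/3 + 67/1248) - 76) + 137 = √(-15325/1248 - 76) + 137 = √(-110173/1248) + 137 = I*√8593494/312 + 137 = 137 + I*√8593494/312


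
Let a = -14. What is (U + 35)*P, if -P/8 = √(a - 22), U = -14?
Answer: -1008*I ≈ -1008.0*I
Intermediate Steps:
P = -48*I (P = -8*√(-14 - 22) = -48*I ≈ -48.0*I)
(U + 35)*P = (-14 + 35)*(-48*I) = 21*(-48*I) = -1008*I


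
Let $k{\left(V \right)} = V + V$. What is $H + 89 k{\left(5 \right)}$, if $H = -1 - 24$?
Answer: $865$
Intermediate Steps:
$k{\left(V \right)} = 2 V$
$H = -25$ ($H = -1 - 24 = -25$)
$H + 89 k{\left(5 \right)} = -25 + 89 \cdot 2 \cdot 5 = -25 + 89 \cdot 10 = -25 + 890 = 865$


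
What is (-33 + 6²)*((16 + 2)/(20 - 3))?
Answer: 54/17 ≈ 3.1765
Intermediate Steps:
(-33 + 6²)*((16 + 2)/(20 - 3)) = (-33 + 36)*(18/17) = 3*(18*(1/17)) = 3*(18/17) = 54/17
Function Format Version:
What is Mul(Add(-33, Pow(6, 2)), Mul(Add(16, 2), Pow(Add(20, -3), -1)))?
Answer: Rational(54, 17) ≈ 3.1765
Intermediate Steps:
Mul(Add(-33, Pow(6, 2)), Mul(Add(16, 2), Pow(Add(20, -3), -1))) = Mul(Add(-33, 36), Mul(18, Pow(17, -1))) = Mul(3, Mul(18, Rational(1, 17))) = Mul(3, Rational(18, 17)) = Rational(54, 17)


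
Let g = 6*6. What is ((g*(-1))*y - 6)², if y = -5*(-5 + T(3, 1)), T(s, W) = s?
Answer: 133956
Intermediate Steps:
g = 36
y = 10 (y = -5*(-5 + 3) = -5*(-2) = 10)
((g*(-1))*y - 6)² = ((36*(-1))*10 - 6)² = (-36*10 - 6)² = (-360 - 6)² = (-366)² = 133956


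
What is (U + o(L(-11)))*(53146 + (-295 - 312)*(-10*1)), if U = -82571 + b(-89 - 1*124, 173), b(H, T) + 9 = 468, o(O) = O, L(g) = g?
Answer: -4862995568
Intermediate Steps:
b(H, T) = 459 (b(H, T) = -9 + 468 = 459)
U = -82112 (U = -82571 + 459 = -82112)
(U + o(L(-11)))*(53146 + (-295 - 312)*(-10*1)) = (-82112 - 11)*(53146 + (-295 - 312)*(-10*1)) = -82123*(53146 - 607*(-10)) = -82123*(53146 + 6070) = -82123*59216 = -4862995568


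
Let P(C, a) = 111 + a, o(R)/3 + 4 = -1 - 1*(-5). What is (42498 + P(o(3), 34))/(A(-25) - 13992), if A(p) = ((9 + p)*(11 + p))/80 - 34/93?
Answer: -19828995/6505148 ≈ -3.0482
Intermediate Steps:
o(R) = 0 (o(R) = -12 + 3*(-1 - 1*(-5)) = -12 + 3*(-1 + 5) = -12 + 3*4 = -12 + 12 = 0)
A(p) = -34/93 + (9 + p)*(11 + p)/80 (A(p) = ((9 + p)*(11 + p))*(1/80) - 34*1/93 = (9 + p)*(11 + p)/80 - 34/93 = -34/93 + (9 + p)*(11 + p)/80)
(42498 + P(o(3), 34))/(A(-25) - 13992) = (42498 + (111 + 34))/((6487/7440 + (¼)*(-25) + (1/80)*(-25)²) - 13992) = (42498 + 145)/((6487/7440 - 25/4 + (1/80)*625) - 13992) = 42643/((6487/7440 - 25/4 + 125/16) - 13992) = 42643/(1132/465 - 13992) = 42643/(-6505148/465) = 42643*(-465/6505148) = -19828995/6505148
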